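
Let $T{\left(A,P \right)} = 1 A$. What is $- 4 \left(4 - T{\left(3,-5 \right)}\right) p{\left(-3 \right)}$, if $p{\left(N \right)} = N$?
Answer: $12$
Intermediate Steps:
$T{\left(A,P \right)} = A$
$- 4 \left(4 - T{\left(3,-5 \right)}\right) p{\left(-3 \right)} = - 4 \left(4 - 3\right) \left(-3\right) = \left(-4\right) 1 \left(-3\right) = \left(-4\right) \left(-3\right) = 12$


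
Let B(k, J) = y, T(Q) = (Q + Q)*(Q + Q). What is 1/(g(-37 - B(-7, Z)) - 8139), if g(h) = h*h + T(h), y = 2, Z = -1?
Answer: -1/534 ≈ -0.0018727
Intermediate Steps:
T(Q) = 4*Q**2 (T(Q) = (2*Q)*(2*Q) = 4*Q**2)
B(k, J) = 2
g(h) = 5*h**2 (g(h) = h*h + 4*h**2 = h**2 + 4*h**2 = 5*h**2)
1/(g(-37 - B(-7, Z)) - 8139) = 1/(5*(-37 - 1*2)**2 - 8139) = 1/(5*(-37 - 2)**2 - 8139) = 1/(5*(-39)**2 - 8139) = 1/(5*1521 - 8139) = 1/(7605 - 8139) = 1/(-534) = -1/534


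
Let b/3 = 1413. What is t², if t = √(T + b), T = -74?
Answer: 4165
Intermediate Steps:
b = 4239 (b = 3*1413 = 4239)
t = 7*√85 (t = √(-74 + 4239) = √4165 = 7*√85 ≈ 64.537)
t² = (7*√85)² = 4165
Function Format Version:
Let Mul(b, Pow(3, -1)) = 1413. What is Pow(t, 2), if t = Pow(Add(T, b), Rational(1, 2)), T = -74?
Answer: 4165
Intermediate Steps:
b = 4239 (b = Mul(3, 1413) = 4239)
t = Mul(7, Pow(85, Rational(1, 2))) (t = Pow(Add(-74, 4239), Rational(1, 2)) = Pow(4165, Rational(1, 2)) = Mul(7, Pow(85, Rational(1, 2))) ≈ 64.537)
Pow(t, 2) = Pow(Mul(7, Pow(85, Rational(1, 2))), 2) = 4165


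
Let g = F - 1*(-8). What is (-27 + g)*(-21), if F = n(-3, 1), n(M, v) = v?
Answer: 378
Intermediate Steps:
F = 1
g = 9 (g = 1 - 1*(-8) = 1 + 8 = 9)
(-27 + g)*(-21) = (-27 + 9)*(-21) = -18*(-21) = 378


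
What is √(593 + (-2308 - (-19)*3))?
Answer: I*√1658 ≈ 40.719*I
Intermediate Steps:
√(593 + (-2308 - (-19)*3)) = √(593 + (-2308 - 1*(-57))) = √(593 + (-2308 + 57)) = √(593 - 2251) = √(-1658) = I*√1658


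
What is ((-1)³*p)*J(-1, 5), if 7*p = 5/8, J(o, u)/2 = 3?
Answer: -15/28 ≈ -0.53571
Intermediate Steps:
J(o, u) = 6 (J(o, u) = 2*3 = 6)
p = 5/56 (p = (5/8)/7 = (5*(⅛))/7 = (⅐)*(5/8) = 5/56 ≈ 0.089286)
((-1)³*p)*J(-1, 5) = ((-1)³*(5/56))*6 = -1*5/56*6 = -5/56*6 = -15/28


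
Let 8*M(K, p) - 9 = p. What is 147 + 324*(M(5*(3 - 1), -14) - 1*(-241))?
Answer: 156057/2 ≈ 78029.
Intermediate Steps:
M(K, p) = 9/8 + p/8
147 + 324*(M(5*(3 - 1), -14) - 1*(-241)) = 147 + 324*((9/8 + (1/8)*(-14)) - 1*(-241)) = 147 + 324*((9/8 - 7/4) + 241) = 147 + 324*(-5/8 + 241) = 147 + 324*(1923/8) = 147 + 155763/2 = 156057/2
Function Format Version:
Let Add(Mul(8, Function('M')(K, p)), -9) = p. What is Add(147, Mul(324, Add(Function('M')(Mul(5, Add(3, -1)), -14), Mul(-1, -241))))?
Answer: Rational(156057, 2) ≈ 78029.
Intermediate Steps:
Function('M')(K, p) = Add(Rational(9, 8), Mul(Rational(1, 8), p))
Add(147, Mul(324, Add(Function('M')(Mul(5, Add(3, -1)), -14), Mul(-1, -241)))) = Add(147, Mul(324, Add(Add(Rational(9, 8), Mul(Rational(1, 8), -14)), Mul(-1, -241)))) = Add(147, Mul(324, Add(Add(Rational(9, 8), Rational(-7, 4)), 241))) = Add(147, Mul(324, Add(Rational(-5, 8), 241))) = Add(147, Mul(324, Rational(1923, 8))) = Add(147, Rational(155763, 2)) = Rational(156057, 2)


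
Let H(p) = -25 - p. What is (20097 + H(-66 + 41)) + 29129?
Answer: 49226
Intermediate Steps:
(20097 + H(-66 + 41)) + 29129 = (20097 + (-25 - (-66 + 41))) + 29129 = (20097 + (-25 - 1*(-25))) + 29129 = (20097 + (-25 + 25)) + 29129 = (20097 + 0) + 29129 = 20097 + 29129 = 49226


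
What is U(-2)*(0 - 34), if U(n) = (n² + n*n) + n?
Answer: -204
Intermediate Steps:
U(n) = n + 2*n² (U(n) = (n² + n²) + n = 2*n² + n = n + 2*n²)
U(-2)*(0 - 34) = (-2*(1 + 2*(-2)))*(0 - 34) = -2*(1 - 4)*(-34) = -2*(-3)*(-34) = 6*(-34) = -204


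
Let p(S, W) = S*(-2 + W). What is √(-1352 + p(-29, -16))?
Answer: I*√830 ≈ 28.81*I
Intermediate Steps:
√(-1352 + p(-29, -16)) = √(-1352 - 29*(-2 - 16)) = √(-1352 - 29*(-18)) = √(-1352 + 522) = √(-830) = I*√830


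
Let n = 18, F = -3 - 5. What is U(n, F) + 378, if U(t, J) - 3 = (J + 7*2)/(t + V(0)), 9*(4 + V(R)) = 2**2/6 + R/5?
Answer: 72471/190 ≈ 381.43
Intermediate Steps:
F = -8
V(R) = -106/27 + R/45 (V(R) = -4 + (2**2/6 + R/5)/9 = -4 + (4*(1/6) + R*(1/5))/9 = -4 + (2/3 + R/5)/9 = -4 + (2/27 + R/45) = -106/27 + R/45)
U(t, J) = 3 + (14 + J)/(-106/27 + t) (U(t, J) = 3 + (J + 7*2)/(t + (-106/27 + (1/45)*0)) = 3 + (J + 14)/(t + (-106/27 + 0)) = 3 + (14 + J)/(t - 106/27) = 3 + (14 + J)/(-106/27 + t))
U(n, F) + 378 = 3*(20 + 9*(-8) + 27*18)/(-106 + 27*18) + 378 = 3*(20 - 72 + 486)/(-106 + 486) + 378 = 3*434/380 + 378 = 3*(1/380)*434 + 378 = 651/190 + 378 = 72471/190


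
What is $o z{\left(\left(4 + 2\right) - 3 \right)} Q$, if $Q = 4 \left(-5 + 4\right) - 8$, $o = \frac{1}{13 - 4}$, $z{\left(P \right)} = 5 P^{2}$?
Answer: $-60$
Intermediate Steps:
$o = \frac{1}{9} \approx 0.11111$
$Q = -12$ ($Q = 4 \left(-1\right) - 8 = -4 - 8 = -12$)
$o z{\left(\left(4 + 2\right) - 3 \right)} Q = \frac{5 \left(\left(4 + 2\right) - 3\right)^{2}}{9} \left(-12\right) = \frac{5 \left(6 - 3\right)^{2}}{9} \left(-12\right) = \frac{5 \cdot 3^{2}}{9} \left(-12\right) = \frac{5 \cdot 9}{9} \left(-12\right) = \frac{1}{9} \cdot 45 \left(-12\right) = 5 \left(-12\right) = -60$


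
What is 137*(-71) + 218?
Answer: -9509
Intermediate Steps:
137*(-71) + 218 = -9727 + 218 = -9509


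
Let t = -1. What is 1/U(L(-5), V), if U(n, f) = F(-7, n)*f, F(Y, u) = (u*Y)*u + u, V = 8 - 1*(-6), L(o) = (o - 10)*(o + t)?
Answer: -1/792540 ≈ -1.2618e-6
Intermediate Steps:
L(o) = (-1 + o)*(-10 + o) (L(o) = (o - 10)*(o - 1) = (-10 + o)*(-1 + o) = (-1 + o)*(-10 + o))
V = 14 (V = 8 + 6 = 14)
F(Y, u) = u + Y*u**2 (F(Y, u) = (Y*u)*u + u = Y*u**2 + u = u + Y*u**2)
U(n, f) = f*n*(1 - 7*n) (U(n, f) = (n*(1 - 7*n))*f = f*n*(1 - 7*n))
1/U(L(-5), V) = 1/(14*(10 + (-5)**2 - 11*(-5))*(1 - 7*(10 + (-5)**2 - 11*(-5)))) = 1/(14*(10 + 25 + 55)*(1 - 7*(10 + 25 + 55))) = 1/(14*90*(1 - 7*90)) = 1/(14*90*(1 - 630)) = 1/(14*90*(-629)) = 1/(-792540) = -1/792540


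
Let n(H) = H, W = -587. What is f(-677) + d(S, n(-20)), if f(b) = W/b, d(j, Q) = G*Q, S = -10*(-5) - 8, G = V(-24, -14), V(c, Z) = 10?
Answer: -134813/677 ≈ -199.13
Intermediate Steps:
G = 10
S = 42 (S = 50 - 8 = 42)
d(j, Q) = 10*Q
f(b) = -587/b
f(-677) + d(S, n(-20)) = -587/(-677) + 10*(-20) = -587*(-1/677) - 200 = 587/677 - 200 = -134813/677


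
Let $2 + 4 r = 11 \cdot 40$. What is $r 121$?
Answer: $\frac{26499}{2} \approx 13250.0$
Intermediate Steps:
$r = \frac{219}{2}$ ($r = - \frac{1}{2} + \frac{11 \cdot 40}{4} = - \frac{1}{2} + \frac{1}{4} \cdot 440 = - \frac{1}{2} + 110 = \frac{219}{2} \approx 109.5$)
$r 121 = \frac{219}{2} \cdot 121 = \frac{26499}{2}$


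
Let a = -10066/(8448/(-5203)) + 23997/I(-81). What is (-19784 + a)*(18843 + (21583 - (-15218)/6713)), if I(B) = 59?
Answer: -2893802270390425/5431776 ≈ -5.3275e+8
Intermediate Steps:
a = 149670779/22656 (a = -10066/(8448/(-5203)) + 23997/59 = -10066/(8448*(-1/5203)) + 23997*(1/59) = -10066/(-768/473) + 23997/59 = -10066*(-473/768) + 23997/59 = 2380609/384 + 23997/59 = 149670779/22656 ≈ 6606.2)
(-19784 + a)*(18843 + (21583 - (-15218)/6713)) = (-19784 + 149670779/22656)*(18843 + (21583 - (-15218)/6713)) = -298555525*(18843 + (21583 - (-15218)/6713))/22656 = -298555525*(18843 + (21583 - 1*(-2174/959)))/22656 = -298555525*(18843 + (21583 + 2174/959))/22656 = -298555525*(18843 + 20700271/959)/22656 = -298555525/22656*38770708/959 = -2893802270390425/5431776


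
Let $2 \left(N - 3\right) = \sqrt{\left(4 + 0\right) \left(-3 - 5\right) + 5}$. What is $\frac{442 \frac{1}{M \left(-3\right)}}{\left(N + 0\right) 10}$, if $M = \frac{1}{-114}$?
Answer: $\frac{33592}{105} - \frac{16796 i \sqrt{3}}{105} \approx 319.92 - 277.06 i$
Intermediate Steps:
$M = - \frac{1}{114} \approx -0.0087719$
$N = 3 + \frac{3 i \sqrt{3}}{2}$ ($N = 3 + \frac{\sqrt{\left(4 + 0\right) \left(-3 - 5\right) + 5}}{2} = 3 + \frac{\sqrt{4 \left(-8\right) + 5}}{2} = 3 + \frac{\sqrt{-32 + 5}}{2} = 3 + \frac{\sqrt{-27}}{2} = 3 + \frac{3 i \sqrt{3}}{2} \approx 3.0 + 2.5981 i$)
$\frac{442 \frac{1}{M \left(-3\right)}}{\left(N + 0\right) 10} = \frac{442 \frac{1}{\left(- \frac{1}{114}\right) \left(-3\right)}}{\left(\left(3 + \frac{3 i \sqrt{3}}{2}\right) + 0\right) 10} = \frac{442 \frac{1}{\frac{1}{38}}}{\left(3 + \frac{3 i \sqrt{3}}{2}\right) 10} = \frac{442 \cdot 38}{30 + 15 i \sqrt{3}} = \frac{16796}{30 + 15 i \sqrt{3}}$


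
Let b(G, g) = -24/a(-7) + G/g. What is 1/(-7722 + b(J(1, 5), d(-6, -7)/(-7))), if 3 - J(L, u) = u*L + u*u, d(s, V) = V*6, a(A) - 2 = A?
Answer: -10/77217 ≈ -0.00012951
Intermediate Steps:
a(A) = 2 + A
d(s, V) = 6*V
J(L, u) = 3 - u**2 - L*u (J(L, u) = 3 - (u*L + u*u) = 3 - (L*u + u**2) = 3 - (u**2 + L*u) = 3 + (-u**2 - L*u) = 3 - u**2 - L*u)
b(G, g) = 24/5 + G/g (b(G, g) = -24/(2 - 7) + G/g = -24/(-5) + G/g = -24*(-1/5) + G/g = 24/5 + G/g)
1/(-7722 + b(J(1, 5), d(-6, -7)/(-7))) = 1/(-7722 + (24/5 + (3 - 1*5**2 - 1*1*5)/(((6*(-7))/(-7))))) = 1/(-7722 + (24/5 + (3 - 1*25 - 5)/((-42*(-1/7))))) = 1/(-7722 + (24/5 + (3 - 25 - 5)/6)) = 1/(-7722 + (24/5 - 27*1/6)) = 1/(-7722 + (24/5 - 9/2)) = 1/(-7722 + 3/10) = 1/(-77217/10) = -10/77217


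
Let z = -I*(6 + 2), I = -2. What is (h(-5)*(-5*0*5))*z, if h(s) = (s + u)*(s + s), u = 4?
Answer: 0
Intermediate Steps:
h(s) = 2*s*(4 + s) (h(s) = (s + 4)*(s + s) = (4 + s)*(2*s) = 2*s*(4 + s))
z = 16 (z = -(-2)*(6 + 2) = -(-2)*8 = -1*(-16) = 16)
(h(-5)*(-5*0*5))*z = ((2*(-5)*(4 - 5))*(-5*0*5))*16 = ((2*(-5)*(-1))*(0*5))*16 = (10*0)*16 = 0*16 = 0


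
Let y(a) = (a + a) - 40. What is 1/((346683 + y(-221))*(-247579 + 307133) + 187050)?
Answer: 1/20617841404 ≈ 4.8502e-11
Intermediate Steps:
y(a) = -40 + 2*a (y(a) = 2*a - 40 = -40 + 2*a)
1/((346683 + y(-221))*(-247579 + 307133) + 187050) = 1/((346683 + (-40 + 2*(-221)))*(-247579 + 307133) + 187050) = 1/((346683 + (-40 - 442))*59554 + 187050) = 1/((346683 - 482)*59554 + 187050) = 1/(346201*59554 + 187050) = 1/(20617654354 + 187050) = 1/20617841404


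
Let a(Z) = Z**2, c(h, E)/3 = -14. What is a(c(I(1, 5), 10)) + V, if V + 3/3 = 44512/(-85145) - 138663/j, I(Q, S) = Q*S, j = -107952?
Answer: 5403914857077/3063857680 ≈ 1763.8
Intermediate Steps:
c(h, E) = -42 (c(h, E) = 3*(-14) = -42)
V = -730090443/3063857680 (V = -1 + (44512/(-85145) - 138663/(-107952)) = -1 + (44512*(-1/85145) - 138663*(-1/107952)) = -1 + (-44512/85145 + 46221/35984) = -1 + 2333767237/3063857680 = -730090443/3063857680 ≈ -0.23829)
a(c(I(1, 5), 10)) + V = (-42)**2 - 730090443/3063857680 = 1764 - 730090443/3063857680 = 5403914857077/3063857680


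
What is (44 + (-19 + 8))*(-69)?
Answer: -2277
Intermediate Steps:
(44 + (-19 + 8))*(-69) = (44 - 11)*(-69) = 33*(-69) = -2277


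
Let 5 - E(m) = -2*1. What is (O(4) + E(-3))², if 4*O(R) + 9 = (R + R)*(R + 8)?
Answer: 13225/16 ≈ 826.56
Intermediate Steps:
E(m) = 7 (E(m) = 5 - (-2) = 5 - 1*(-2) = 5 + 2 = 7)
O(R) = -9/4 + R*(8 + R)/2 (O(R) = -9/4 + ((R + R)*(R + 8))/4 = -9/4 + ((2*R)*(8 + R))/4 = -9/4 + (2*R*(8 + R))/4 = -9/4 + R*(8 + R)/2)
(O(4) + E(-3))² = ((-9/4 + (½)*4² + 4*4) + 7)² = ((-9/4 + (½)*16 + 16) + 7)² = ((-9/4 + 8 + 16) + 7)² = (87/4 + 7)² = (115/4)² = 13225/16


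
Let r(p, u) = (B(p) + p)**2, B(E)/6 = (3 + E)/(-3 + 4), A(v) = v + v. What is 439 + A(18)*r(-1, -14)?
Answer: 4795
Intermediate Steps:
A(v) = 2*v
B(E) = 18 + 6*E (B(E) = 6*((3 + E)/(-3 + 4)) = 6*((3 + E)/1) = 6*((3 + E)*1) = 6*(3 + E) = 18 + 6*E)
r(p, u) = (18 + 7*p)**2 (r(p, u) = ((18 + 6*p) + p)**2 = (18 + 7*p)**2)
439 + A(18)*r(-1, -14) = 439 + (2*18)*(18 + 7*(-1))**2 = 439 + 36*(18 - 7)**2 = 439 + 36*11**2 = 439 + 36*121 = 439 + 4356 = 4795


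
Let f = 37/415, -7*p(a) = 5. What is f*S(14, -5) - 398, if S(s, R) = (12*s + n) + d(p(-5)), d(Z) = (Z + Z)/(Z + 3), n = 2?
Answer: -254245/664 ≈ -382.90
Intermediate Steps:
p(a) = -5/7 (p(a) = -⅐*5 = -5/7)
d(Z) = 2*Z/(3 + Z) (d(Z) = (2*Z)/(3 + Z) = 2*Z/(3 + Z))
f = 37/415 (f = 37*(1/415) = 37/415 ≈ 0.089157)
S(s, R) = 11/8 + 12*s (S(s, R) = (12*s + 2) + 2*(-5/7)/(3 - 5/7) = (2 + 12*s) + 2*(-5/7)/(16/7) = (2 + 12*s) + 2*(-5/7)*(7/16) = (2 + 12*s) - 5/8 = 11/8 + 12*s)
f*S(14, -5) - 398 = 37*(11/8 + 12*14)/415 - 398 = 37*(11/8 + 168)/415 - 398 = (37/415)*(1355/8) - 398 = 10027/664 - 398 = -254245/664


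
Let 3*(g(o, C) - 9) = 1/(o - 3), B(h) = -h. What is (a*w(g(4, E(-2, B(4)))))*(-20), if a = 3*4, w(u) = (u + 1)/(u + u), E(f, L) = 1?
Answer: -930/7 ≈ -132.86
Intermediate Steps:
g(o, C) = 9 + 1/(3*(-3 + o)) (g(o, C) = 9 + 1/(3*(o - 3)) = 9 + 1/(3*(-3 + o)))
w(u) = (1 + u)/(2*u) (w(u) = (1 + u)/((2*u)) = (1 + u)*(1/(2*u)) = (1 + u)/(2*u))
a = 12
(a*w(g(4, E(-2, B(4)))))*(-20) = (12*((1 + (-80 + 27*4)/(3*(-3 + 4)))/(2*(((-80 + 27*4)/(3*(-3 + 4)))))))*(-20) = (12*((1 + (1/3)*(-80 + 108)/1)/(2*(((1/3)*(-80 + 108)/1)))))*(-20) = (12*((1 + (1/3)*1*28)/(2*(((1/3)*1*28)))))*(-20) = (12*((1 + 28/3)/(2*(28/3))))*(-20) = (12*((1/2)*(3/28)*(31/3)))*(-20) = (12*(31/56))*(-20) = (93/14)*(-20) = -930/7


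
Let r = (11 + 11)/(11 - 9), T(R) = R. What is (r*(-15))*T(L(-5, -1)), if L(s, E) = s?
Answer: 825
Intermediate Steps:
r = 11 (r = 22/2 = 22*(½) = 11)
(r*(-15))*T(L(-5, -1)) = (11*(-15))*(-5) = -165*(-5) = 825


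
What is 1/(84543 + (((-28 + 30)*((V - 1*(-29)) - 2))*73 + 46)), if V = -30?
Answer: 1/84151 ≈ 1.1883e-5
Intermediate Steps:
1/(84543 + (((-28 + 30)*((V - 1*(-29)) - 2))*73 + 46)) = 1/(84543 + (((-28 + 30)*((-30 - 1*(-29)) - 2))*73 + 46)) = 1/(84543 + ((2*((-30 + 29) - 2))*73 + 46)) = 1/(84543 + ((2*(-1 - 2))*73 + 46)) = 1/(84543 + ((2*(-3))*73 + 46)) = 1/(84543 + (-6*73 + 46)) = 1/(84543 + (-438 + 46)) = 1/(84543 - 392) = 1/84151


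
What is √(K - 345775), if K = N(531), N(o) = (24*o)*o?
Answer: √6421289 ≈ 2534.0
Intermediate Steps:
N(o) = 24*o²
K = 6767064 (K = 24*531² = 24*281961 = 6767064)
√(K - 345775) = √(6767064 - 345775) = √6421289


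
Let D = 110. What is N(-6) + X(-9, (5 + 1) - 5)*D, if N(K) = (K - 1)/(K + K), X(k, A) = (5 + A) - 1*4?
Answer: 2647/12 ≈ 220.58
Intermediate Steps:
X(k, A) = 1 + A (X(k, A) = (5 + A) - 4 = 1 + A)
N(K) = (-1 + K)/(2*K) (N(K) = (-1 + K)/((2*K)) = (-1 + K)*(1/(2*K)) = (-1 + K)/(2*K))
N(-6) + X(-9, (5 + 1) - 5)*D = (1/2)*(-1 - 6)/(-6) + (1 + ((5 + 1) - 5))*110 = (1/2)*(-1/6)*(-7) + (1 + (6 - 5))*110 = 7/12 + (1 + 1)*110 = 7/12 + 2*110 = 7/12 + 220 = 2647/12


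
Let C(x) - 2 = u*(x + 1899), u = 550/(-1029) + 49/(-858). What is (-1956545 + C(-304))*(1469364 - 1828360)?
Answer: 9400417408997626/13377 ≈ 7.0273e+11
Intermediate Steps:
u = -174107/294294 (u = 550*(-1/1029) + 49*(-1/858) = -550/1029 - 49/858 = -174107/294294 ≈ -0.59161)
C(x) = -110013535/98098 - 174107*x/294294 (C(x) = 2 - 174107*(x + 1899)/294294 = 2 - 174107*(1899 + x)/294294 = 2 + (-110209731/98098 - 174107*x/294294) = -110013535/98098 - 174107*x/294294)
(-1956545 + C(-304))*(1469364 - 1828360) = (-1956545 + (-110013535/98098 - 174107/294294*(-304)))*(1469364 - 1828360) = (-1956545 + (-110013535/98098 + 26464264/147147))*(-358996) = (-1956545 - 25192007/26754)*(-358996) = -52370596937/26754*(-358996) = 9400417408997626/13377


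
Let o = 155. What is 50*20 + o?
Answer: 1155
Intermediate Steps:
50*20 + o = 50*20 + 155 = 1000 + 155 = 1155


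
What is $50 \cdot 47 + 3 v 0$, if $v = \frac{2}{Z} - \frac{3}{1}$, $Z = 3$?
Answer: $2350$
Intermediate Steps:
$v = - \frac{7}{3}$ ($v = \frac{2}{3} - \frac{3}{1} = 2 \cdot \frac{1}{3} - 3 = \frac{2}{3} - 3 = - \frac{7}{3} \approx -2.3333$)
$50 \cdot 47 + 3 v 0 = 50 \cdot 47 + 3 \left(- \frac{7}{3}\right) 0 = 2350 - 0 = 2350 + 0 = 2350$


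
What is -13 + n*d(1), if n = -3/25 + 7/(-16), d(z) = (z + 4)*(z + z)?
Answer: -743/40 ≈ -18.575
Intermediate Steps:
d(z) = 2*z*(4 + z) (d(z) = (4 + z)*(2*z) = 2*z*(4 + z))
n = -223/400 (n = -3*1/25 + 7*(-1/16) = -3/25 - 7/16 = -223/400 ≈ -0.55750)
-13 + n*d(1) = -13 - 223*(4 + 1)/200 = -13 - 223*5/200 = -13 - 223/400*10 = -13 - 223/40 = -743/40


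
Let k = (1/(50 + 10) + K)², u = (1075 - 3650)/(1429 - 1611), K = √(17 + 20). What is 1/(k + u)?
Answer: 5489360931600/280768875959881 - 3577392000*√37/280768875959881 ≈ 0.019474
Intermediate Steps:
K = √37 ≈ 6.0828
u = 2575/182 (u = -2575/(-182) = -2575*(-1/182) = 2575/182 ≈ 14.148)
k = (1/60 + √37)² (k = (1/(50 + 10) + √37)² = (1/60 + √37)² ≈ 37.203)
1/(k + u) = 1/((133201/3600 + √37/30) + 2575/182) = 1/(16756291/327600 + √37/30)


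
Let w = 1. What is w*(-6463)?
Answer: -6463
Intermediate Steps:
w*(-6463) = 1*(-6463) = -6463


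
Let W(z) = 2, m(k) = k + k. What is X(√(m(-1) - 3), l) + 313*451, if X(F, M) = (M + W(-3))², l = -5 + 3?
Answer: 141163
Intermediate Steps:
m(k) = 2*k
l = -2
X(F, M) = (2 + M)² (X(F, M) = (M + 2)² = (2 + M)²)
X(√(m(-1) - 3), l) + 313*451 = (2 - 2)² + 313*451 = 0² + 141163 = 0 + 141163 = 141163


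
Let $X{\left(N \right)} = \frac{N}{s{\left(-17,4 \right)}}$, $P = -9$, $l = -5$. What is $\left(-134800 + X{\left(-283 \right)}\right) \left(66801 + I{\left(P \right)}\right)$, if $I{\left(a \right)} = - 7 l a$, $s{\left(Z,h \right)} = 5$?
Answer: $- \frac{44830379538}{5} \approx -8.9661 \cdot 10^{9}$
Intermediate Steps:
$X{\left(N \right)} = \frac{N}{5}$
$I{\left(a \right)} = 35 a$ ($I{\left(a \right)} = \left(-7\right) \left(-5\right) a = 35 a$)
$\left(-134800 + X{\left(-283 \right)}\right) \left(66801 + I{\left(P \right)}\right) = \left(-134800 + \frac{1}{5} \left(-283\right)\right) \left(66801 + 35 \left(-9\right)\right) = \left(-134800 - \frac{283}{5}\right) \left(66801 - 315\right) = \left(- \frac{674283}{5}\right) 66486 = - \frac{44830379538}{5}$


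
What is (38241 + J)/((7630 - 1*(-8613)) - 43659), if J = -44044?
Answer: 5803/27416 ≈ 0.21166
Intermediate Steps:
(38241 + J)/((7630 - 1*(-8613)) - 43659) = (38241 - 44044)/((7630 - 1*(-8613)) - 43659) = -5803/((7630 + 8613) - 43659) = -5803/(16243 - 43659) = -5803/(-27416) = -5803*(-1/27416) = 5803/27416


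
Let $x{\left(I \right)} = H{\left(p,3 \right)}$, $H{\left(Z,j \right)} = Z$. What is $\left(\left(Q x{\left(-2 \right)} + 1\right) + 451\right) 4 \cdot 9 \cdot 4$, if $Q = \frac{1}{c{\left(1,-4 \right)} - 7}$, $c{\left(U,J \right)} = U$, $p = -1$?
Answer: $65112$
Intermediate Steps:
$x{\left(I \right)} = -1$
$Q = - \frac{1}{6}$ ($Q = \frac{1}{1 - 7} = \frac{1}{-6} = - \frac{1}{6} \approx -0.16667$)
$\left(\left(Q x{\left(-2 \right)} + 1\right) + 451\right) 4 \cdot 9 \cdot 4 = \left(\left(\left(- \frac{1}{6}\right) \left(-1\right) + 1\right) + 451\right) 4 \cdot 9 \cdot 4 = \left(\left(\frac{1}{6} + 1\right) + 451\right) 36 \cdot 4 = \left(\frac{7}{6} + 451\right) 144 = \frac{2713}{6} \cdot 144 = 65112$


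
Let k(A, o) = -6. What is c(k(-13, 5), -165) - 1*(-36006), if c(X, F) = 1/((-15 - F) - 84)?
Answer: 2376397/66 ≈ 36006.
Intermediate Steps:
c(X, F) = 1/(-99 - F)
c(k(-13, 5), -165) - 1*(-36006) = -1/(99 - 165) - 1*(-36006) = -1/(-66) + 36006 = -1*(-1/66) + 36006 = 1/66 + 36006 = 2376397/66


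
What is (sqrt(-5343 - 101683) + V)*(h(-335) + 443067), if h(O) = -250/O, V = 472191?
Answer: 14017244345949/67 + 29685539*I*sqrt(107026)/67 ≈ 2.0921e+11 + 1.4495e+8*I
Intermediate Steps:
(sqrt(-5343 - 101683) + V)*(h(-335) + 443067) = (sqrt(-5343 - 101683) + 472191)*(-250/(-335) + 443067) = (sqrt(-107026) + 472191)*(-250*(-1/335) + 443067) = (I*sqrt(107026) + 472191)*(50/67 + 443067) = (472191 + I*sqrt(107026))*(29685539/67) = 14017244345949/67 + 29685539*I*sqrt(107026)/67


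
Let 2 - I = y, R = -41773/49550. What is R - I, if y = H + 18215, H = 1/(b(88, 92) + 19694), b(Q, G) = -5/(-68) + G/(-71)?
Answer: 85798419058326987/4711052021050 ≈ 18212.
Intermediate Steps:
R = -41773/49550 (R = -41773*1/49550 = -41773/49550 ≈ -0.84305)
b(Q, G) = 5/68 - G/71 (b(Q, G) = -5*(-1/68) + G*(-1/71) = 5/68 - G/71)
H = 4828/95076731 (H = 1/((5/68 - 1/71*92) + 19694) = 1/((5/68 - 92/71) + 19694) = 1/(-5901/4828 + 19694) = 1/(95076731/4828) = 4828/95076731 ≈ 5.0780e-5)
y = 1731822659993/95076731 (y = 4828/95076731 + 18215 = 1731822659993/95076731 ≈ 18215.)
I = -1731632506531/95076731 (I = 2 - 1*1731822659993/95076731 = 2 - 1731822659993/95076731 = -1731632506531/95076731 ≈ -18213.)
R - I = -41773/49550 - 1*(-1731632506531/95076731) = -41773/49550 + 1731632506531/95076731 = 85798419058326987/4711052021050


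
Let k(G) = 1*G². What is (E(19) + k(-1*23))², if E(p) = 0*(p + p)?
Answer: 279841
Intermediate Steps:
k(G) = G²
E(p) = 0 (E(p) = 0*(2*p) = 0)
(E(19) + k(-1*23))² = (0 + (-1*23)²)² = (0 + (-23)²)² = (0 + 529)² = 529² = 279841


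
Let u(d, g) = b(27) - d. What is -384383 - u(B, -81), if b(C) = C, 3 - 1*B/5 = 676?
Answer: -387775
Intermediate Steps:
B = -3365 (B = 15 - 5*676 = 15 - 3380 = -3365)
u(d, g) = 27 - d
-384383 - u(B, -81) = -384383 - (27 - 1*(-3365)) = -384383 - (27 + 3365) = -384383 - 1*3392 = -384383 - 3392 = -387775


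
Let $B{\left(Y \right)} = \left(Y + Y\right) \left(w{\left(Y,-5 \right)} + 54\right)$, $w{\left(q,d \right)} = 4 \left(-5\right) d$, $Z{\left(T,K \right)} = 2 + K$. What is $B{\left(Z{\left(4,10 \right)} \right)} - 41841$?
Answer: $-38145$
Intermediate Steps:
$w{\left(q,d \right)} = - 20 d$
$B{\left(Y \right)} = 308 Y$ ($B{\left(Y \right)} = \left(Y + Y\right) \left(\left(-20\right) \left(-5\right) + 54\right) = 2 Y \left(100 + 54\right) = 2 Y 154 = 308 Y$)
$B{\left(Z{\left(4,10 \right)} \right)} - 41841 = 308 \left(2 + 10\right) - 41841 = 308 \cdot 12 - 41841 = 3696 - 41841 = -38145$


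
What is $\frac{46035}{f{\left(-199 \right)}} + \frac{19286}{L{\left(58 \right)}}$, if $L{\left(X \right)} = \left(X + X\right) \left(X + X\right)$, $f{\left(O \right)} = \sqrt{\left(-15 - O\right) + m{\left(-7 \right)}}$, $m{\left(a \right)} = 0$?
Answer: $\frac{9643}{6728} + \frac{46035 \sqrt{46}}{92} \approx 3395.2$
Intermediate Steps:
$f{\left(O \right)} = \sqrt{-15 - O}$ ($f{\left(O \right)} = \sqrt{\left(-15 - O\right) + 0} = \sqrt{-15 - O}$)
$L{\left(X \right)} = 4 X^{2}$ ($L{\left(X \right)} = 2 X 2 X = 4 X^{2}$)
$\frac{46035}{f{\left(-199 \right)}} + \frac{19286}{L{\left(58 \right)}} = \frac{46035}{\sqrt{-15 - -199}} + \frac{19286}{4 \cdot 58^{2}} = \frac{46035}{\sqrt{-15 + 199}} + \frac{19286}{4 \cdot 3364} = \frac{46035}{\sqrt{184}} + \frac{19286}{13456} = \frac{46035}{2 \sqrt{46}} + 19286 \cdot \frac{1}{13456} = 46035 \frac{\sqrt{46}}{92} + \frac{9643}{6728} = \frac{46035 \sqrt{46}}{92} + \frac{9643}{6728} = \frac{9643}{6728} + \frac{46035 \sqrt{46}}{92}$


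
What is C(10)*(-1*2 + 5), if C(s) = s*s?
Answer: 300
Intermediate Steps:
C(s) = s²
C(10)*(-1*2 + 5) = 10²*(-1*2 + 5) = 100*(-2 + 5) = 100*3 = 300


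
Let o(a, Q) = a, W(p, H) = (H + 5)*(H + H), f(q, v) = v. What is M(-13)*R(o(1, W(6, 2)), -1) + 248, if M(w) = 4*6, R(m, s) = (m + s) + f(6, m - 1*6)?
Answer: 128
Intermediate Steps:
W(p, H) = 2*H*(5 + H) (W(p, H) = (5 + H)*(2*H) = 2*H*(5 + H))
R(m, s) = -6 + s + 2*m (R(m, s) = (m + s) + (m - 1*6) = (m + s) + (m - 6) = (m + s) + (-6 + m) = -6 + s + 2*m)
M(w) = 24
M(-13)*R(o(1, W(6, 2)), -1) + 248 = 24*(-6 - 1 + 2*1) + 248 = 24*(-6 - 1 + 2) + 248 = 24*(-5) + 248 = -120 + 248 = 128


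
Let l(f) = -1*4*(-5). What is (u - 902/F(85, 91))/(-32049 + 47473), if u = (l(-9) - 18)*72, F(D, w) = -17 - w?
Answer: 8227/832896 ≈ 0.0098776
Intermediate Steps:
l(f) = 20 (l(f) = -4*(-5) = 20)
u = 144 (u = (20 - 18)*72 = 2*72 = 144)
(u - 902/F(85, 91))/(-32049 + 47473) = (144 - 902/(-17 - 1*91))/(-32049 + 47473) = (144 - 902/(-17 - 91))/15424 = (144 - 902/(-108))*(1/15424) = (144 - 902*(-1/108))*(1/15424) = (144 + 451/54)*(1/15424) = (8227/54)*(1/15424) = 8227/832896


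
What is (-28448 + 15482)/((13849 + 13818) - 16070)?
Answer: -12966/11597 ≈ -1.1180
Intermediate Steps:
(-28448 + 15482)/((13849 + 13818) - 16070) = -12966/(27667 - 16070) = -12966/11597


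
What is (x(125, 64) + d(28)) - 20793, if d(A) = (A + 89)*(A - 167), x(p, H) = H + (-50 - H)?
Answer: -37106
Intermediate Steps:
x(p, H) = -50
d(A) = (-167 + A)*(89 + A) (d(A) = (89 + A)*(-167 + A) = (-167 + A)*(89 + A))
(x(125, 64) + d(28)) - 20793 = (-50 + (-14863 + 28**2 - 78*28)) - 20793 = (-50 + (-14863 + 784 - 2184)) - 20793 = (-50 - 16263) - 20793 = -16313 - 20793 = -37106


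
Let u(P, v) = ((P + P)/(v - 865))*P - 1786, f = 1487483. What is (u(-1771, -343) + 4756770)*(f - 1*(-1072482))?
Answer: 7344216760613675/604 ≈ 1.2159e+13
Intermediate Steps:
u(P, v) = -1786 + 2*P**2/(-865 + v) (u(P, v) = ((2*P)/(-865 + v))*P - 1786 = (2*P/(-865 + v))*P - 1786 = 2*P**2/(-865 + v) - 1786 = -1786 + 2*P**2/(-865 + v))
(u(-1771, -343) + 4756770)*(f - 1*(-1072482)) = (2*(772445 + (-1771)**2 - 893*(-343))/(-865 - 343) + 4756770)*(1487483 - 1*(-1072482)) = (2*(772445 + 3136441 + 306299)/(-1208) + 4756770)*(1487483 + 1072482) = (2*(-1/1208)*4215185 + 4756770)*2559965 = (-4215185/604 + 4756770)*2559965 = (2868873895/604)*2559965 = 7344216760613675/604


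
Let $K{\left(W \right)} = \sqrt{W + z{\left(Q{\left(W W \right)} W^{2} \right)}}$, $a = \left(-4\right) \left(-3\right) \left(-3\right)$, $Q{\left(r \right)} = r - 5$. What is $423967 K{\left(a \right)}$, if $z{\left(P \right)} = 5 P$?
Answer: $2543802 \sqrt{232379} \approx 1.2263 \cdot 10^{9}$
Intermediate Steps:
$Q{\left(r \right)} = -5 + r$
$a = -36$ ($a = 12 \left(-3\right) = -36$)
$K{\left(W \right)} = \sqrt{W + 5 W^{2} \left(-5 + W^{2}\right)}$ ($K{\left(W \right)} = \sqrt{W + 5 \left(-5 + W W\right) W^{2}} = \sqrt{W + 5 \left(-5 + W^{2}\right) W^{2}} = \sqrt{W + 5 W^{2} \left(-5 + W^{2}\right)}$)
$423967 K{\left(a \right)} = 423967 \sqrt{- 36 \left(1 + 5 \left(-36\right) \left(-5 + \left(-36\right)^{2}\right)\right)} = 423967 \sqrt{- 36 \left(1 + 5 \left(-36\right) \left(-5 + 1296\right)\right)} = 423967 \sqrt{- 36 \left(1 + 5 \left(-36\right) 1291\right)} = 423967 \sqrt{- 36 \left(1 - 232380\right)} = 423967 \sqrt{\left(-36\right) \left(-232379\right)} = 423967 \sqrt{8365644} = 423967 \cdot 6 \sqrt{232379} = 2543802 \sqrt{232379}$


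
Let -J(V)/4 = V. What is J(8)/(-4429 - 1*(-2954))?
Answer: 32/1475 ≈ 0.021695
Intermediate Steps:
J(V) = -4*V
J(8)/(-4429 - 1*(-2954)) = (-4*8)/(-4429 - 1*(-2954)) = -32/(-4429 + 2954) = -32/(-1475) = -32*(-1/1475) = 32/1475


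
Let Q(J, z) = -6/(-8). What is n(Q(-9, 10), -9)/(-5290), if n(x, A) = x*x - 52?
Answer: 823/84640 ≈ 0.0097235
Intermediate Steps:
Q(J, z) = 3/4 (Q(J, z) = -6*(-1/8) = 3/4)
n(x, A) = -52 + x**2 (n(x, A) = x**2 - 52 = -52 + x**2)
n(Q(-9, 10), -9)/(-5290) = (-52 + (3/4)**2)/(-5290) = (-52 + 9/16)*(-1/5290) = -823/16*(-1/5290) = 823/84640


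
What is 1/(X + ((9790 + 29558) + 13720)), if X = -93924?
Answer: -1/40856 ≈ -2.4476e-5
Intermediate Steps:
1/(X + ((9790 + 29558) + 13720)) = 1/(-93924 + ((9790 + 29558) + 13720)) = 1/(-93924 + (39348 + 13720)) = 1/(-93924 + 53068) = 1/(-40856) = -1/40856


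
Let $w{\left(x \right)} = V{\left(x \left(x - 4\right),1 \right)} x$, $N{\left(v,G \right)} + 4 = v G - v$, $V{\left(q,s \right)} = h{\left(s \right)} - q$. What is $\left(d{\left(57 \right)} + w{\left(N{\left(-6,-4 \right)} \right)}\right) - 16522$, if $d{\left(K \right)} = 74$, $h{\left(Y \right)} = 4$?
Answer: $-31216$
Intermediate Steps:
$V{\left(q,s \right)} = 4 - q$
$N{\left(v,G \right)} = -4 - v + G v$ ($N{\left(v,G \right)} = -4 + \left(v G - v\right) = -4 + \left(G v - v\right) = -4 + \left(- v + G v\right) = -4 - v + G v$)
$w{\left(x \right)} = x \left(4 - x \left(-4 + x\right)\right)$ ($w{\left(x \right)} = \left(4 - x \left(x - 4\right)\right) x = \left(4 - x \left(-4 + x\right)\right) x = x \left(4 - x \left(-4 + x\right)\right)$)
$\left(d{\left(57 \right)} + w{\left(N{\left(-6,-4 \right)} \right)}\right) - 16522 = \left(74 - \left(-4 - -6 - -24\right) \left(-4 + \left(-4 - -6 - -24\right) \left(-4 - -26\right)\right)\right) - 16522 = \left(74 - \left(-4 + 6 + 24\right) \left(-4 + \left(-4 + 6 + 24\right) \left(-4 + \left(-4 + 6 + 24\right)\right)\right)\right) - 16522 = \left(74 - 26 \left(-4 + 26 \left(-4 + 26\right)\right)\right) - 16522 = \left(74 - 26 \left(-4 + 26 \cdot 22\right)\right) - 16522 = \left(74 - 26 \left(-4 + 572\right)\right) - 16522 = \left(74 - 26 \cdot 568\right) - 16522 = \left(74 - 14768\right) - 16522 = -14694 - 16522 = -31216$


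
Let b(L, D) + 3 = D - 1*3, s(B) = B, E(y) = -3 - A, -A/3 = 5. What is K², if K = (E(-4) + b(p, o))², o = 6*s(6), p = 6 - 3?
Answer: 3111696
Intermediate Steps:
A = -15 (A = -3*5 = -15)
E(y) = 12 (E(y) = -3 - 1*(-15) = -3 + 15 = 12)
p = 3
o = 36 (o = 6*6 = 36)
b(L, D) = -6 + D (b(L, D) = -3 + (D - 1*3) = -3 + (D - 3) = -3 + (-3 + D) = -6 + D)
K = 1764 (K = (12 + (-6 + 36))² = (12 + 30)² = 42² = 1764)
K² = 1764² = 3111696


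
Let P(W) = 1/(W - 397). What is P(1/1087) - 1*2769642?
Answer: -1195205770483/431538 ≈ -2.7696e+6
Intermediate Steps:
P(W) = 1/(-397 + W)
P(1/1087) - 1*2769642 = 1/(-397 + 1/1087) - 1*2769642 = 1/(-397 + 1/1087) - 2769642 = 1/(-431538/1087) - 2769642 = -1087/431538 - 2769642 = -1195205770483/431538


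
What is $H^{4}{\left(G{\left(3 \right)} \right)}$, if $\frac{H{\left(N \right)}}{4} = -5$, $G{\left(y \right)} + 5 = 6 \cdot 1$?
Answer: $160000$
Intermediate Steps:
$G{\left(y \right)} = 1$ ($G{\left(y \right)} = -5 + 6 \cdot 1 = -5 + 6 = 1$)
$H{\left(N \right)} = -20$ ($H{\left(N \right)} = 4 \left(-5\right) = -20$)
$H^{4}{\left(G{\left(3 \right)} \right)} = \left(-20\right)^{4} = 160000$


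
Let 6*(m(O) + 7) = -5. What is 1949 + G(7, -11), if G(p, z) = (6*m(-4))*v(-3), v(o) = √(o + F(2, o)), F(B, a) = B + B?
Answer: 1902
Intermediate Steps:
m(O) = -47/6 (m(O) = -7 + (⅙)*(-5) = -7 - ⅚ = -47/6)
F(B, a) = 2*B
v(o) = √(4 + o) (v(o) = √(o + 2*2) = √(o + 4) = √(4 + o))
G(p, z) = -47 (G(p, z) = (6*(-47/6))*√(4 - 3) = -47*√1 = -47*1 = -47)
1949 + G(7, -11) = 1949 - 47 = 1902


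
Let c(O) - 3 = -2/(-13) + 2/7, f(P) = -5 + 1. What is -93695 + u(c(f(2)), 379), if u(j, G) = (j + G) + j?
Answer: -8491130/91 ≈ -93309.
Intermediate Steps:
f(P) = -4
c(O) = 313/91 (c(O) = 3 + (-2/(-13) + 2/7) = 3 + (-2*(-1/13) + 2*(1/7)) = 3 + (2/13 + 2/7) = 3 + 40/91 = 313/91)
u(j, G) = G + 2*j (u(j, G) = (G + j) + j = G + 2*j)
-93695 + u(c(f(2)), 379) = -93695 + (379 + 2*(313/91)) = -93695 + (379 + 626/91) = -93695 + 35115/91 = -8491130/91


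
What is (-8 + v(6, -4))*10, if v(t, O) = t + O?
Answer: -60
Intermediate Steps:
v(t, O) = O + t
(-8 + v(6, -4))*10 = (-8 + (-4 + 6))*10 = (-8 + 2)*10 = -6*10 = -60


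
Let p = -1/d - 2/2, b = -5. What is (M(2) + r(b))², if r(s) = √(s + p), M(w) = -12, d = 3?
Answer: (36 - I*√57)²/9 ≈ 137.67 - 60.399*I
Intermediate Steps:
p = -4/3 (p = -1/3 - 2/2 = -1*⅓ - 2*½ = -⅓ - 1 = -4/3 ≈ -1.3333)
r(s) = √(-4/3 + s) (r(s) = √(s - 4/3) = √(-4/3 + s))
(M(2) + r(b))² = (-12 + √(-12 + 9*(-5))/3)² = (-12 + √(-12 - 45)/3)² = (-12 + √(-57)/3)² = (-12 + (I*√57)/3)² = (-12 + I*√57/3)²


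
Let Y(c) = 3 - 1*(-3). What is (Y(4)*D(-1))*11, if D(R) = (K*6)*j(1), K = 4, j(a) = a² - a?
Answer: 0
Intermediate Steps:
Y(c) = 6 (Y(c) = 3 + 3 = 6)
D(R) = 0 (D(R) = (4*6)*(1*(-1 + 1)) = 24*(1*0) = 24*0 = 0)
(Y(4)*D(-1))*11 = (6*0)*11 = 0*11 = 0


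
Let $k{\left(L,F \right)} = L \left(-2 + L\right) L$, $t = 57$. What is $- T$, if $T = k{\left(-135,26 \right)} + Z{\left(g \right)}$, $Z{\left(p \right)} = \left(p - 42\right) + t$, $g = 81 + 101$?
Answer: $2496628$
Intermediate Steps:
$g = 182$
$k{\left(L,F \right)} = L^{2} \left(-2 + L\right)$
$Z{\left(p \right)} = 15 + p$ ($Z{\left(p \right)} = \left(p - 42\right) + 57 = \left(-42 + p\right) + 57 = 15 + p$)
$T = -2496628$ ($T = \left(-135\right)^{2} \left(-2 - 135\right) + \left(15 + 182\right) = 18225 \left(-137\right) + 197 = -2496825 + 197 = -2496628$)
$- T = \left(-1\right) \left(-2496628\right) = 2496628$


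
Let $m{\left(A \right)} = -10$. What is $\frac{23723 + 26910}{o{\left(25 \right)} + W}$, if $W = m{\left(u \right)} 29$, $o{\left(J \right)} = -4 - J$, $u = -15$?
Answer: $- \frac{4603}{29} \approx -158.72$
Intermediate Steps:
$W = -290$ ($W = \left(-10\right) 29 = -290$)
$\frac{23723 + 26910}{o{\left(25 \right)} + W} = \frac{23723 + 26910}{\left(-4 - 25\right) - 290} = \frac{50633}{\left(-4 - 25\right) - 290} = \frac{50633}{-29 - 290} = \frac{50633}{-319} = 50633 \left(- \frac{1}{319}\right) = - \frac{4603}{29}$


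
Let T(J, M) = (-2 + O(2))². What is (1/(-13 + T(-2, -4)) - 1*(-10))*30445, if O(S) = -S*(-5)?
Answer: 15557395/51 ≈ 3.0505e+5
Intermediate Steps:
O(S) = 5*S
T(J, M) = 64 (T(J, M) = (-2 + 5*2)² = (-2 + 10)² = 8² = 64)
(1/(-13 + T(-2, -4)) - 1*(-10))*30445 = (1/(-13 + 64) - 1*(-10))*30445 = (1/51 + 10)*30445 = (511/51)*30445 = 15557395/51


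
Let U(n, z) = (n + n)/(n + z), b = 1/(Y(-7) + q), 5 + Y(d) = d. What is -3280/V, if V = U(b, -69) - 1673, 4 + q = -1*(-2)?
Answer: 3171760/1617789 ≈ 1.9606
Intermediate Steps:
Y(d) = -5 + d
q = -2 (q = -4 - 1*(-2) = -4 + 2 = -2)
b = -1/14 (b = 1/((-5 - 7) - 2) = 1/(-12 - 2) = 1/(-14) = -1/14 ≈ -0.071429)
U(n, z) = 2*n/(n + z) (U(n, z) = (2*n)/(n + z) = 2*n/(n + z))
V = -1617789/967 (V = 2*(-1/14)/(-1/14 - 69) - 1673 = 2*(-1/14)/(-967/14) - 1673 = 2*(-1/14)*(-14/967) - 1673 = 2/967 - 1673 = -1617789/967 ≈ -1673.0)
-3280/V = -3280/(-1617789/967) = -3280*(-967/1617789) = 3171760/1617789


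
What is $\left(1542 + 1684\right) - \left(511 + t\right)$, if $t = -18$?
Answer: $2733$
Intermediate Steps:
$\left(1542 + 1684\right) - \left(511 + t\right) = \left(1542 + 1684\right) - 493 = 3226 + \left(-511 + 18\right) = 3226 - 493 = 2733$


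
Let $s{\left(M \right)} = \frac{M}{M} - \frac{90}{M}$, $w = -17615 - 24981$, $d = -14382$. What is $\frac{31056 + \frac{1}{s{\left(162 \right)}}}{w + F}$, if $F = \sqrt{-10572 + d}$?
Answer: $- \frac{1322957217}{1814444170} - \frac{124233 i \sqrt{24954}}{7257776680} \approx -0.72913 - 0.002704 i$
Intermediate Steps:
$w = -42596$ ($w = -17615 - 24981 = -42596$)
$s{\left(M \right)} = 1 - \frac{90}{M}$
$F = i \sqrt{24954}$ ($F = \sqrt{-10572 - 14382} = \sqrt{-24954} = i \sqrt{24954} \approx 157.97 i$)
$\frac{31056 + \frac{1}{s{\left(162 \right)}}}{w + F} = \frac{31056 + \frac{1}{\frac{1}{162} \left(-90 + 162\right)}}{-42596 + i \sqrt{24954}} = \frac{31056 + \frac{1}{\frac{1}{162} \cdot 72}}{-42596 + i \sqrt{24954}} = \frac{31056 + \frac{1}{\frac{4}{9}}}{-42596 + i \sqrt{24954}} = \frac{31056 + \frac{9}{4}}{-42596 + i \sqrt{24954}} = \frac{124233}{4 \left(-42596 + i \sqrt{24954}\right)}$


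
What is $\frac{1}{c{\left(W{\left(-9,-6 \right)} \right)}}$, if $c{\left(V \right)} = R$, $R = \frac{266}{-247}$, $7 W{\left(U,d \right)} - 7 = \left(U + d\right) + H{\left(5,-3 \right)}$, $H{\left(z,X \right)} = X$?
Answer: $- \frac{13}{14} \approx -0.92857$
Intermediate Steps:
$W{\left(U,d \right)} = \frac{4}{7} + \frac{U}{7} + \frac{d}{7}$ ($W{\left(U,d \right)} = 1 + \frac{\left(U + d\right) - 3}{7} = 1 + \frac{-3 + U + d}{7} = 1 + \left(- \frac{3}{7} + \frac{U}{7} + \frac{d}{7}\right) = \frac{4}{7} + \frac{U}{7} + \frac{d}{7}$)
$R = - \frac{14}{13}$ ($R = 266 \left(- \frac{1}{247}\right) = - \frac{14}{13} \approx -1.0769$)
$c{\left(V \right)} = - \frac{14}{13}$
$\frac{1}{c{\left(W{\left(-9,-6 \right)} \right)}} = \frac{1}{- \frac{14}{13}} = - \frac{13}{14}$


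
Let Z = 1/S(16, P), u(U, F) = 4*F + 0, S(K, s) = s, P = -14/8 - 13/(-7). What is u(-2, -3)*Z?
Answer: -112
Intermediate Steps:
P = 3/28 (P = -14*1/8 - 13*(-1/7) = -7/4 + 13/7 = 3/28 ≈ 0.10714)
u(U, F) = 4*F
Z = 28/3 (Z = 1/(3/28) = 28/3 ≈ 9.3333)
u(-2, -3)*Z = (4*(-3))*(28/3) = -12*28/3 = -112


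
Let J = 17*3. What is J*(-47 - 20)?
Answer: -3417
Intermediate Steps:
J = 51
J*(-47 - 20) = 51*(-47 - 20) = 51*(-67) = -3417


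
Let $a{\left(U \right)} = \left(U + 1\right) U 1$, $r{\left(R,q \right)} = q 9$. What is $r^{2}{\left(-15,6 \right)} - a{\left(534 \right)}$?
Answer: $-282774$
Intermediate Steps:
$r{\left(R,q \right)} = 9 q$
$a{\left(U \right)} = U \left(1 + U\right)$ ($a{\left(U \right)} = \left(1 + U\right) U 1 = U \left(1 + U\right) 1 = U \left(1 + U\right)$)
$r^{2}{\left(-15,6 \right)} - a{\left(534 \right)} = \left(9 \cdot 6\right)^{2} - 534 \left(1 + 534\right) = 54^{2} - 534 \cdot 535 = 2916 - 285690 = -282774$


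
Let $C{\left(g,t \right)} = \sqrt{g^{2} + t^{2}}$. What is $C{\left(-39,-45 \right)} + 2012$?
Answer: $2012 + 3 \sqrt{394} \approx 2071.5$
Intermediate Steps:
$C{\left(-39,-45 \right)} + 2012 = \sqrt{\left(-39\right)^{2} + \left(-45\right)^{2}} + 2012 = \sqrt{1521 + 2025} + 2012 = \sqrt{3546} + 2012 = 3 \sqrt{394} + 2012 = 2012 + 3 \sqrt{394}$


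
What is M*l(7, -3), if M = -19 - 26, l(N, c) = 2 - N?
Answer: 225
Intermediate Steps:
M = -45
M*l(7, -3) = -45*(2 - 1*7) = -45*(2 - 7) = -45*(-5) = 225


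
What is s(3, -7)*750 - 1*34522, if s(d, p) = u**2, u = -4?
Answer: -22522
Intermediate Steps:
s(d, p) = 16 (s(d, p) = (-4)**2 = 16)
s(3, -7)*750 - 1*34522 = 16*750 - 1*34522 = 12000 - 34522 = -22522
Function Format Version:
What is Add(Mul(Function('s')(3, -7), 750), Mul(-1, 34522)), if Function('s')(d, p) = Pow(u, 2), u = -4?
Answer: -22522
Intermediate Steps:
Function('s')(d, p) = 16 (Function('s')(d, p) = Pow(-4, 2) = 16)
Add(Mul(Function('s')(3, -7), 750), Mul(-1, 34522)) = Add(Mul(16, 750), Mul(-1, 34522)) = Add(12000, -34522) = -22522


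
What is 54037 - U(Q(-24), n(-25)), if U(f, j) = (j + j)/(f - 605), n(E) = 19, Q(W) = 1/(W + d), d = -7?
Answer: 506759575/9378 ≈ 54037.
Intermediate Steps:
Q(W) = 1/(-7 + W) (Q(W) = 1/(W - 7) = 1/(-7 + W))
U(f, j) = 2*j/(-605 + f) (U(f, j) = (2*j)/(-605 + f) = 2*j/(-605 + f))
54037 - U(Q(-24), n(-25)) = 54037 - 2*19/(-605 + 1/(-7 - 24)) = 54037 - 2*19/(-605 + 1/(-31)) = 54037 - 2*19/(-605 - 1/31) = 54037 - 2*19/(-18756/31) = 54037 - 2*19*(-31)/18756 = 54037 - 1*(-589/9378) = 54037 + 589/9378 = 506759575/9378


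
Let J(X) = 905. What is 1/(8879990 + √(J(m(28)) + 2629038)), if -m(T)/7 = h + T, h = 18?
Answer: 8879990/78854219770157 - √2629943/78854219770157 ≈ 1.1259e-7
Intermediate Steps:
m(T) = -126 - 7*T (m(T) = -7*(18 + T) = -126 - 7*T)
1/(8879990 + √(J(m(28)) + 2629038)) = 1/(8879990 + √(905 + 2629038)) = 1/(8879990 + √2629943)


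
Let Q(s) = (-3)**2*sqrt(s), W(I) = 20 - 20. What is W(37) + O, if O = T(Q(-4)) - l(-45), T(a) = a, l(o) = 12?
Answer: -12 + 18*I ≈ -12.0 + 18.0*I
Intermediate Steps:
W(I) = 0
Q(s) = 9*sqrt(s)
O = -12 + 18*I (O = 9*sqrt(-4) - 1*12 = 9*(2*I) - 12 = 18*I - 12 = -12 + 18*I ≈ -12.0 + 18.0*I)
W(37) + O = 0 + (-12 + 18*I) = -12 + 18*I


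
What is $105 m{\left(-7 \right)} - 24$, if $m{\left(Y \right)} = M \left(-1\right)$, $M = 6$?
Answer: $-654$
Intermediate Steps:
$m{\left(Y \right)} = -6$ ($m{\left(Y \right)} = 6 \left(-1\right) = -6$)
$105 m{\left(-7 \right)} - 24 = 105 \left(-6\right) - 24 = -630 - 24 = -654$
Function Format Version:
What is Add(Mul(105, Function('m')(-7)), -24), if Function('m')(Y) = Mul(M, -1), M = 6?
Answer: -654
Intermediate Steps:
Function('m')(Y) = -6 (Function('m')(Y) = Mul(6, -1) = -6)
Add(Mul(105, Function('m')(-7)), -24) = Add(Mul(105, -6), -24) = Add(-630, -24) = -654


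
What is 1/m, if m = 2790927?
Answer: 1/2790927 ≈ 3.5830e-7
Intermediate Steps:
1/m = 1/2790927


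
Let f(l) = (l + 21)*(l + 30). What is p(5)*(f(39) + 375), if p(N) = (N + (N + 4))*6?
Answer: 379260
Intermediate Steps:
f(l) = (21 + l)*(30 + l)
p(N) = 24 + 12*N (p(N) = (N + (4 + N))*6 = (4 + 2*N)*6 = 24 + 12*N)
p(5)*(f(39) + 375) = (24 + 12*5)*((630 + 39² + 51*39) + 375) = (24 + 60)*((630 + 1521 + 1989) + 375) = 84*(4140 + 375) = 84*4515 = 379260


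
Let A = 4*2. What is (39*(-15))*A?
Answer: -4680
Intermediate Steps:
A = 8
(39*(-15))*A = (39*(-15))*8 = -585*8 = -4680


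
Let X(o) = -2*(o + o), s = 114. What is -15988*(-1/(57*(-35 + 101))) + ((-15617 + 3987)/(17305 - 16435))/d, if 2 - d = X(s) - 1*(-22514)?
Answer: 189403091/44560472 ≈ 4.2505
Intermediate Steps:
X(o) = -4*o
d = -22056 (d = 2 - (-4*114 - 1*(-22514)) = 2 - (-456 + 22514) = 2 - 1*22058 = 2 - 22058 = -22056)
-15988*(-1/(57*(-35 + 101))) + ((-15617 + 3987)/(17305 - 16435))/d = -15988*(-1/(57*(-35 + 101))) + ((-15617 + 3987)/(17305 - 16435))/(-22056) = -15988/((-57*66)) - 11630/870*(-1/22056) = -15988/(-3762) - 11630*1/870*(-1/22056) = -15988*(-1/3762) - 1163/87*(-1/22056) = 7994/1881 + 1163/1918872 = 189403091/44560472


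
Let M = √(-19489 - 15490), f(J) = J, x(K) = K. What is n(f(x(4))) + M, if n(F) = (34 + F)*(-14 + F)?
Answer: -380 + I*√34979 ≈ -380.0 + 187.03*I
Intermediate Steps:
n(F) = (-14 + F)*(34 + F)
M = I*√34979 (M = √(-34979) = I*√34979 ≈ 187.03*I)
n(f(x(4))) + M = (-476 + 4² + 20*4) + I*√34979 = (-476 + 16 + 80) + I*√34979 = -380 + I*√34979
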